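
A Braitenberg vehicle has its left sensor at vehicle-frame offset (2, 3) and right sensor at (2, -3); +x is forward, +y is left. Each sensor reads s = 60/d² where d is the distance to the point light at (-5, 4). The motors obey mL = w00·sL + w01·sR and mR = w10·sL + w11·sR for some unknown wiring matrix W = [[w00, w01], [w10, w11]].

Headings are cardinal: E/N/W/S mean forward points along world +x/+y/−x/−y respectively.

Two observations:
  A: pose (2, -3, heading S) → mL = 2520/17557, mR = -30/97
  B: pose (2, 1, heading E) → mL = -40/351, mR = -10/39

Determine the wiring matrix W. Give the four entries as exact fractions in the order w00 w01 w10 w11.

-1/2 1/2 0 -1/2

obs A: pose=(2,-3,S) → sL=60/181, sR=60/97, mL=2520/17557, mR=-30/97
obs B: pose=(2,1,E) → sL=20/27, sR=20/39, mL=-40/351, mR=-10/39
sensor matrix S = [[60/181, 60/97], [20/27, 20/39]]; det S = -592000/2054169
solve [mL_A; mL_B] = S·[w00; w01] and [mR_A; mR_B] = S·[w10; w11]:
  w00 = -1/2, w01 = 1/2, w10 = 0, w11 = -1/2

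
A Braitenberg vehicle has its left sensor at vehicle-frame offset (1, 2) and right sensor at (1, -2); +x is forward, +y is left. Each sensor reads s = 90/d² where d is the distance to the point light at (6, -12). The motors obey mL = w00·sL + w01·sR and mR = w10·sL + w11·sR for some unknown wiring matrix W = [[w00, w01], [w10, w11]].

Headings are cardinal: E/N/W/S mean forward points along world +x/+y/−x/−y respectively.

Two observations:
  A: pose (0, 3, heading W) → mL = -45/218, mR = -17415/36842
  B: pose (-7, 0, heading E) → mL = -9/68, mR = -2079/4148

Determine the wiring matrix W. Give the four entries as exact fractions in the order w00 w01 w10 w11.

obs A: pose=(0,3,W) → sL=45/109, sR=45/169, mL=-45/218, mR=-17415/36842
obs B: pose=(-7,0,E) → sL=9/34, sR=45/122, mL=-9/68, mR=-2079/4148
sensor matrix S = [[45/109, 45/169], [9/34, 45/122]]; det S = 1562490/19102577
solve [mL_A; mL_B] = S·[w00; w01] and [mR_A; mR_B] = S·[w10; w11]:
  w00 = -1/2, w01 = 0, w10 = -1/2, w11 = -1

-1/2 0 -1/2 -1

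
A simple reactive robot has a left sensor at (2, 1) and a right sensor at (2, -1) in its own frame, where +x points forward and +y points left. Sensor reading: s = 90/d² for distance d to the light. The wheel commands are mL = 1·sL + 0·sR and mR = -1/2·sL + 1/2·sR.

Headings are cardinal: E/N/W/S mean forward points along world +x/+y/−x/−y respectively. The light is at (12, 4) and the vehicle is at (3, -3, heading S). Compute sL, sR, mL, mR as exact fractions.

18/29 90/181 18/29 -324/5249

left sensor world pos  = (4, -5); dL² = 145
right sensor world pos = (2, -5); dR² = 181
sL = 90/145 = 18/29
sR = 90/181 = 90/181
mL = 1·sL + 0·sR = 18/29
mR = -1/2·sL + 1/2·sR = -324/5249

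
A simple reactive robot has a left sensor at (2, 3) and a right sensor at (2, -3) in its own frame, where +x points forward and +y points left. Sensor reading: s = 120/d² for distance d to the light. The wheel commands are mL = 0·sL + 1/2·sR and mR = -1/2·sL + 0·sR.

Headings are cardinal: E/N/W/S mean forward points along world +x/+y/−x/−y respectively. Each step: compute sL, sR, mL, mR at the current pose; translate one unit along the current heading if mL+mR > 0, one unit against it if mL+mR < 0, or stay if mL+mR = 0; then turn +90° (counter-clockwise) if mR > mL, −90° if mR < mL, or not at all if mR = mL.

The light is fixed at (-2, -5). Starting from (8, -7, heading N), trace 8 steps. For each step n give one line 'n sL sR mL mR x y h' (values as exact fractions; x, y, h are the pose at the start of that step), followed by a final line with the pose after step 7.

0 120/49 120/169 60/169 -60/49 8 -7 N
1 5/6 2/3 1/3 -5/12 8 -8 E
2 120/169 120/61 60/61 -60/169 7 -8 S
3 60/49 12/5 6/5 -30/49 7 -9 W
4 120/29 24/25 12/25 -60/29 6 -9 N
5 15/13 30/41 15/41 -15/26 6 -10 E
6 120/149 24/13 12/13 -60/149 5 -10 S
7 60/53 60/17 30/17 -30/53 5 -11 W
final 4 -11 N

n=0: pose=(8,-7,N); sL=120/49, sR=120/169; mL=60/169, mR=-60/49; mL+mR=-7200/8281 → advance -1; mR−mL=-13080/8281 → turn -1·90°
n=1: pose=(8,-8,E); sL=5/6, sR=2/3; mL=1/3, mR=-5/12; mL+mR=-1/12 → advance -1; mR−mL=-3/4 → turn -1·90°
n=2: pose=(7,-8,S); sL=120/169, sR=120/61; mL=60/61, mR=-60/169; mL+mR=6480/10309 → advance +1; mR−mL=-13800/10309 → turn -1·90°
n=3: pose=(7,-9,W); sL=60/49, sR=12/5; mL=6/5, mR=-30/49; mL+mR=144/245 → advance +1; mR−mL=-444/245 → turn -1·90°
n=4: pose=(6,-9,N); sL=120/29, sR=24/25; mL=12/25, mR=-60/29; mL+mR=-1152/725 → advance -1; mR−mL=-1848/725 → turn -1·90°
n=5: pose=(6,-10,E); sL=15/13, sR=30/41; mL=15/41, mR=-15/26; mL+mR=-225/1066 → advance -1; mR−mL=-1005/1066 → turn -1·90°
n=6: pose=(5,-10,S); sL=120/149, sR=24/13; mL=12/13, mR=-60/149; mL+mR=1008/1937 → advance +1; mR−mL=-2568/1937 → turn -1·90°
n=7: pose=(5,-11,W); sL=60/53, sR=60/17; mL=30/17, mR=-30/53; mL+mR=1080/901 → advance +1; mR−mL=-2100/901 → turn -1·90°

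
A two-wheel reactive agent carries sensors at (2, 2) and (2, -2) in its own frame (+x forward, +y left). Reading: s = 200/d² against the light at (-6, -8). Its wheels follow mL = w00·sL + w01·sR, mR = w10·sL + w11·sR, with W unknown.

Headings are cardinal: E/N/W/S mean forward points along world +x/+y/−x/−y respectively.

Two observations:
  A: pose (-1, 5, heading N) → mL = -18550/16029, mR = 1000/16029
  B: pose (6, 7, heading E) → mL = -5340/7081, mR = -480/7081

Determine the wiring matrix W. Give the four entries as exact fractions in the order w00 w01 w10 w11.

-1/2 -1 1/2 -1/2

obs A: pose=(-1,5,N) → sL=100/117, sR=100/137, mL=-18550/16029, mR=1000/16029
obs B: pose=(6,7,E) → sL=40/97, sR=40/73, mL=-5340/7081, mR=-480/7081
sensor matrix S = [[100/117, 100/137], [40/97, 40/73]]; det S = 18992000/113501349
solve [mL_A; mL_B] = S·[w00; w01] and [mR_A; mR_B] = S·[w10; w11]:
  w00 = -1/2, w01 = -1, w10 = 1/2, w11 = -1/2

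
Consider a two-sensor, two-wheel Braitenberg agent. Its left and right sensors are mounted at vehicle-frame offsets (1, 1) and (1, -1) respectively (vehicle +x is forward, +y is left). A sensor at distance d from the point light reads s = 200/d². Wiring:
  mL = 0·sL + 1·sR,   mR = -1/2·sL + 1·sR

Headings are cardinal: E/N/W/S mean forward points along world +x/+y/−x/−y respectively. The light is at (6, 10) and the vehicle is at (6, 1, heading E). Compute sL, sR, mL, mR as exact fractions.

40/13 200/101 200/101 580/1313

left sensor world pos  = (7, 2); dL² = 65
right sensor world pos = (7, 0); dR² = 101
sL = 200/65 = 40/13
sR = 200/101 = 200/101
mL = 0·sL + 1·sR = 200/101
mR = -1/2·sL + 1·sR = 580/1313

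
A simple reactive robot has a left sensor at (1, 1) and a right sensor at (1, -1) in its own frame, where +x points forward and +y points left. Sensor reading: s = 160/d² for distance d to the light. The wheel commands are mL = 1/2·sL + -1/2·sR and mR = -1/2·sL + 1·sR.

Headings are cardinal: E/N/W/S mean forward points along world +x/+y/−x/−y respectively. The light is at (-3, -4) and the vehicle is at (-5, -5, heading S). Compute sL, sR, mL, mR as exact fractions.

left sensor world pos  = (-4, -6); dL² = 5
right sensor world pos = (-6, -6); dR² = 13
sL = 160/5 = 32
sR = 160/13 = 160/13
mL = 1/2·sL + -1/2·sR = 128/13
mR = -1/2·sL + 1·sR = -48/13

32 160/13 128/13 -48/13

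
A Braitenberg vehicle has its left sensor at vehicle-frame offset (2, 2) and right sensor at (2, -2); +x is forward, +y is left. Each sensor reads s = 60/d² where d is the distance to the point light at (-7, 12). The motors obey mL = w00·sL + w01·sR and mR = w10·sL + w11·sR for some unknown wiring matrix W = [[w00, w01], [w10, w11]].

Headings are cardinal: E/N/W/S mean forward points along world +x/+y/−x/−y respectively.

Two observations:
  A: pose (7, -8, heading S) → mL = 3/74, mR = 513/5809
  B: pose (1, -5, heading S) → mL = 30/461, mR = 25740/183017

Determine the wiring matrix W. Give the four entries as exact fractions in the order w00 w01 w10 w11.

1/2 0 1/2 1/2

obs A: pose=(7,-8,S) → sL=3/37, sR=15/157, mL=3/74, mR=513/5809
obs B: pose=(1,-5,S) → sL=60/461, sR=60/397, mL=30/461, mR=25740/183017
sensor matrix S = [[3/37, 15/157], [60/461, 60/397]]; det S = -192240/1063145753
solve [mL_A; mL_B] = S·[w00; w01] and [mR_A; mR_B] = S·[w10; w11]:
  w00 = 1/2, w01 = 0, w10 = 1/2, w11 = 1/2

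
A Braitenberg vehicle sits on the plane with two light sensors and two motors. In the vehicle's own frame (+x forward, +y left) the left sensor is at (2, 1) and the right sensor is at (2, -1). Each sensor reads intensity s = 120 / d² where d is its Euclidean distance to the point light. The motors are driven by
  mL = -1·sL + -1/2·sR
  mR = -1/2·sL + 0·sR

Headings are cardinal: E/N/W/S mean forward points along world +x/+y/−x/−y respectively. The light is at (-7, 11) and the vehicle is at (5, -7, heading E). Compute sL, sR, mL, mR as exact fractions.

24/97 120/557 -19188/54029 -12/97

left sensor world pos  = (7, -6); dL² = 485
right sensor world pos = (7, -8); dR² = 557
sL = 120/485 = 24/97
sR = 120/557 = 120/557
mL = -1·sL + -1/2·sR = -19188/54029
mR = -1/2·sL + 0·sR = -12/97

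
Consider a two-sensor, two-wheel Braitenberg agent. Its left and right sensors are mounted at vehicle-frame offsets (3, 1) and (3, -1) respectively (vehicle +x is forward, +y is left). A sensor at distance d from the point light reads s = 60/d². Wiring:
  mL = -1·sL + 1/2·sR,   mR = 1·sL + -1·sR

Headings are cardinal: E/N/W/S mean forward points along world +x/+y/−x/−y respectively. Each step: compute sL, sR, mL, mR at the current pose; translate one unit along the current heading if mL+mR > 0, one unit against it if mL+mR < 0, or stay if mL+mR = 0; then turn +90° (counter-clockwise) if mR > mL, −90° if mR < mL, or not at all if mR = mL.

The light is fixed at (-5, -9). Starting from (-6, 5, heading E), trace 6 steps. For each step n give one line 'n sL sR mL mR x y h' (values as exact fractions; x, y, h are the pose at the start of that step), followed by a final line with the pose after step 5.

n=0: pose=(-6,5,E); sL=60/229, sR=60/173; mL=-3510/39617, mR=-3360/39617; mL+mR=-30/173 → advance -1; mR−mL=150/39617 → turn +1·90°
n=1: pose=(-7,5,N); sL=30/149, sR=6/29; mL=-423/4321, mR=-24/4321; mL+mR=-3/29 → advance -1; mR−mL=399/4321 → turn +1·90°
n=2: pose=(-7,4,W); sL=60/169, sR=60/221; mL=-630/2873, mR=240/2873; mL+mR=-30/221 → advance -1; mR−mL=870/2873 → turn +1·90°
n=3: pose=(-6,4,S); sL=3/5, sR=15/26; mL=-81/260, mR=3/130; mL+mR=-15/52 → advance -1; mR−mL=87/260 → turn +1·90°
n=4: pose=(-6,5,E); sL=60/229, sR=60/173; mL=-3510/39617, mR=-3360/39617; mL+mR=-30/173 → advance -1; mR−mL=150/39617 → turn +1·90°
n=5: pose=(-7,5,N); sL=30/149, sR=6/29; mL=-423/4321, mR=-24/4321; mL+mR=-3/29 → advance -1; mR−mL=399/4321 → turn +1·90°

0 60/229 60/173 -3510/39617 -3360/39617 -6 5 E
1 30/149 6/29 -423/4321 -24/4321 -7 5 N
2 60/169 60/221 -630/2873 240/2873 -7 4 W
3 3/5 15/26 -81/260 3/130 -6 4 S
4 60/229 60/173 -3510/39617 -3360/39617 -6 5 E
5 30/149 6/29 -423/4321 -24/4321 -7 5 N
final -7 4 W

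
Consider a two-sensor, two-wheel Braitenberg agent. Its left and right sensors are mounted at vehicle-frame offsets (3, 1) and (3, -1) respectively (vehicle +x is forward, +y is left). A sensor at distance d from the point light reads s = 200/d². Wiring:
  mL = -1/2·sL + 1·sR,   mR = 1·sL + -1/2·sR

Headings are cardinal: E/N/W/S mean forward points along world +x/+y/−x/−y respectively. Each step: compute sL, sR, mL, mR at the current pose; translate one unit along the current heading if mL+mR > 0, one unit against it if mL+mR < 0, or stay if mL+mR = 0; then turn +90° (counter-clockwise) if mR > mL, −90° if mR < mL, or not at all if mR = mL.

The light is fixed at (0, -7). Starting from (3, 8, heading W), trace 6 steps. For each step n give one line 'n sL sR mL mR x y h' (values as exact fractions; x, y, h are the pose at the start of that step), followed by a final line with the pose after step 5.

0 50/49 25/32 425/1568 1975/3136 3 8 W
1 200/153 40/29 3220/4437 2740/4437 2 8 S
2 20/17 100/113 570/1921 1410/1921 2 7 W
3 8/5 200/121 516/605 468/605 1 7 S
4 50/37 1 12/37 63/74 1 6 W
5 200/101 200/101 100/101 100/101 0 6 S
final 0 5 S

n=0: pose=(3,8,W); sL=50/49, sR=25/32; mL=425/1568, mR=1975/3136; mL+mR=2825/3136 → advance +1; mR−mL=1125/3136 → turn +1·90°
n=1: pose=(2,8,S); sL=200/153, sR=40/29; mL=3220/4437, mR=2740/4437; mL+mR=5960/4437 → advance +1; mR−mL=-160/1479 → turn -1·90°
n=2: pose=(2,7,W); sL=20/17, sR=100/113; mL=570/1921, mR=1410/1921; mL+mR=1980/1921 → advance +1; mR−mL=840/1921 → turn +1·90°
n=3: pose=(1,7,S); sL=8/5, sR=200/121; mL=516/605, mR=468/605; mL+mR=984/605 → advance +1; mR−mL=-48/605 → turn -1·90°
n=4: pose=(1,6,W); sL=50/37, sR=1; mL=12/37, mR=63/74; mL+mR=87/74 → advance +1; mR−mL=39/74 → turn +1·90°
n=5: pose=(0,6,S); sL=200/101, sR=200/101; mL=100/101, mR=100/101; mL+mR=200/101 → advance +1; mR−mL=0 → turn +0·90°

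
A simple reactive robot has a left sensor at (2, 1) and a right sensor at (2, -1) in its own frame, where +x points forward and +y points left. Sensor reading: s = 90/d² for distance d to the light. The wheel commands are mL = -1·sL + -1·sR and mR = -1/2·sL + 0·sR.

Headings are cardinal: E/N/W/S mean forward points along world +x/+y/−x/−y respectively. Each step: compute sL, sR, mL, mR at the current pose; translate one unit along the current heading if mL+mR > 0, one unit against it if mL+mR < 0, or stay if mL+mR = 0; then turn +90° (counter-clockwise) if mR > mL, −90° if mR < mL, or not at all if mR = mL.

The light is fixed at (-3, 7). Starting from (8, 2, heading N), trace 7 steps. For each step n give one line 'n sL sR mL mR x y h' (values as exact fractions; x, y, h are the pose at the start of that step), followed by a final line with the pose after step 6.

0 90/109 10/17 -2620/1853 -45/109 8 2 N
1 9/13 45/53 -1062/689 -9/26 8 1 W
2 90/233 18/37 -7524/8621 -45/233 9 1 S
3 45/106 45/116 -4995/6148 -45/212 9 2 E
4 90/109 10/17 -2620/1853 -45/109 8 2 N
5 9/13 45/53 -1062/689 -9/26 8 1 W
6 90/233 18/37 -7524/8621 -45/233 9 1 S
final 9 2 E

n=0: pose=(8,2,N); sL=90/109, sR=10/17; mL=-2620/1853, mR=-45/109; mL+mR=-3385/1853 → advance -1; mR−mL=1855/1853 → turn +1·90°
n=1: pose=(8,1,W); sL=9/13, sR=45/53; mL=-1062/689, mR=-9/26; mL+mR=-2601/1378 → advance -1; mR−mL=1647/1378 → turn +1·90°
n=2: pose=(9,1,S); sL=90/233, sR=18/37; mL=-7524/8621, mR=-45/233; mL+mR=-9189/8621 → advance -1; mR−mL=5859/8621 → turn +1·90°
n=3: pose=(9,2,E); sL=45/106, sR=45/116; mL=-4995/6148, mR=-45/212; mL+mR=-1575/1537 → advance -1; mR−mL=1845/3074 → turn +1·90°
n=4: pose=(8,2,N); sL=90/109, sR=10/17; mL=-2620/1853, mR=-45/109; mL+mR=-3385/1853 → advance -1; mR−mL=1855/1853 → turn +1·90°
n=5: pose=(8,1,W); sL=9/13, sR=45/53; mL=-1062/689, mR=-9/26; mL+mR=-2601/1378 → advance -1; mR−mL=1647/1378 → turn +1·90°
n=6: pose=(9,1,S); sL=90/233, sR=18/37; mL=-7524/8621, mR=-45/233; mL+mR=-9189/8621 → advance -1; mR−mL=5859/8621 → turn +1·90°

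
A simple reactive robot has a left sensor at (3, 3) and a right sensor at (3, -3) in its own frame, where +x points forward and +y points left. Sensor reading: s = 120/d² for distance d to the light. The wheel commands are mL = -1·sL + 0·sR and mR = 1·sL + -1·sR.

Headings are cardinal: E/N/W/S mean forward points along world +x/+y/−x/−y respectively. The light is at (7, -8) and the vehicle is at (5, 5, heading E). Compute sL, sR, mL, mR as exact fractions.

120/257 120/101 -120/257 -18720/25957

left sensor world pos  = (8, 8); dL² = 257
right sensor world pos = (8, 2); dR² = 101
sL = 120/257 = 120/257
sR = 120/101 = 120/101
mL = -1·sL + 0·sR = -120/257
mR = 1·sL + -1·sR = -18720/25957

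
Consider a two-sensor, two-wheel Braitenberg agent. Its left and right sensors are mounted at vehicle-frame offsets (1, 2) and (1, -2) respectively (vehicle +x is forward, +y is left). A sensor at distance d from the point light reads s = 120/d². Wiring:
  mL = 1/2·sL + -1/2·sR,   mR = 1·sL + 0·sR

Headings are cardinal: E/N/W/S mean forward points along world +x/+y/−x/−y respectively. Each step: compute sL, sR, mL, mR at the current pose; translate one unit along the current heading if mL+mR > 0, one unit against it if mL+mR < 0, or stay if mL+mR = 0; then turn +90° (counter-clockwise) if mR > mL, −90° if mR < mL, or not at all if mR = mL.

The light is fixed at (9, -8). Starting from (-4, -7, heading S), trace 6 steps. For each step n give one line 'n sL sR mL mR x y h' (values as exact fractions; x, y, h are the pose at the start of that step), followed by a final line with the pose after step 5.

n=0: pose=(-4,-7,S); sL=120/121, sR=8/15; mL=416/1815, mR=120/121; mL+mR=2216/1815 → advance +1; mR−mL=1384/1815 → turn +1·90°
n=1: pose=(-4,-8,E); sL=30/37, sR=30/37; mL=0, mR=30/37; mL+mR=30/37 → advance +1; mR−mL=30/37 → turn +1·90°
n=2: pose=(-3,-8,N); sL=120/197, sR=120/101; mL=-5760/19897, mR=120/197; mL+mR=6360/19897 → advance +1; mR−mL=17880/19897 → turn +1·90°
n=3: pose=(-3,-7,W); sL=12/17, sR=60/89; mL=24/1513, mR=12/17; mL+mR=1092/1513 → advance +1; mR−mL=1044/1513 → turn +1·90°
n=4: pose=(-4,-7,S); sL=120/121, sR=8/15; mL=416/1815, mR=120/121; mL+mR=2216/1815 → advance +1; mR−mL=1384/1815 → turn +1·90°
n=5: pose=(-4,-8,E); sL=30/37, sR=30/37; mL=0, mR=30/37; mL+mR=30/37 → advance +1; mR−mL=30/37 → turn +1·90°

0 120/121 8/15 416/1815 120/121 -4 -7 S
1 30/37 30/37 0 30/37 -4 -8 E
2 120/197 120/101 -5760/19897 120/197 -3 -8 N
3 12/17 60/89 24/1513 12/17 -3 -7 W
4 120/121 8/15 416/1815 120/121 -4 -7 S
5 30/37 30/37 0 30/37 -4 -8 E
final -3 -8 N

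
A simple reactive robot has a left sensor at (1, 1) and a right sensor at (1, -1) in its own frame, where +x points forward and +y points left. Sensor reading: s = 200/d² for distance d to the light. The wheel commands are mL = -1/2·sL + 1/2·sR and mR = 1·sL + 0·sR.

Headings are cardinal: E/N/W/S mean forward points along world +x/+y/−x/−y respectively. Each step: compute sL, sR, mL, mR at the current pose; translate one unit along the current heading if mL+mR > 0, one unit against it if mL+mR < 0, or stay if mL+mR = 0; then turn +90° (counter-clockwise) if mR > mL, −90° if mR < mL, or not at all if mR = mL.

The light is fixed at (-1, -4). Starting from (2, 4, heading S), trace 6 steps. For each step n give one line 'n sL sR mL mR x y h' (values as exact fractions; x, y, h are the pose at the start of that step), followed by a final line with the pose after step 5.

n=0: pose=(2,4,S); sL=40/13, sR=200/53; mL=240/689, mR=40/13; mL+mR=2360/689 → advance +1; mR−mL=1880/689 → turn +1·90°
n=1: pose=(2,3,E); sL=5/2, sR=50/13; mL=35/52, mR=5/2; mL+mR=165/52 → advance +1; mR−mL=95/52 → turn +1·90°
n=2: pose=(3,3,N); sL=200/73, sR=200/89; mL=-1600/6497, mR=200/73; mL+mR=16200/6497 → advance +1; mR−mL=19400/6497 → turn +1·90°
n=3: pose=(3,4,W); sL=100/29, sR=20/9; mL=-160/261, mR=100/29; mL+mR=740/261 → advance +1; mR−mL=1060/261 → turn +1·90°
n=4: pose=(2,4,S); sL=40/13, sR=200/53; mL=240/689, mR=40/13; mL+mR=2360/689 → advance +1; mR−mL=1880/689 → turn +1·90°
n=5: pose=(2,3,E); sL=5/2, sR=50/13; mL=35/52, mR=5/2; mL+mR=165/52 → advance +1; mR−mL=95/52 → turn +1·90°

0 40/13 200/53 240/689 40/13 2 4 S
1 5/2 50/13 35/52 5/2 2 3 E
2 200/73 200/89 -1600/6497 200/73 3 3 N
3 100/29 20/9 -160/261 100/29 3 4 W
4 40/13 200/53 240/689 40/13 2 4 S
5 5/2 50/13 35/52 5/2 2 3 E
final 3 3 N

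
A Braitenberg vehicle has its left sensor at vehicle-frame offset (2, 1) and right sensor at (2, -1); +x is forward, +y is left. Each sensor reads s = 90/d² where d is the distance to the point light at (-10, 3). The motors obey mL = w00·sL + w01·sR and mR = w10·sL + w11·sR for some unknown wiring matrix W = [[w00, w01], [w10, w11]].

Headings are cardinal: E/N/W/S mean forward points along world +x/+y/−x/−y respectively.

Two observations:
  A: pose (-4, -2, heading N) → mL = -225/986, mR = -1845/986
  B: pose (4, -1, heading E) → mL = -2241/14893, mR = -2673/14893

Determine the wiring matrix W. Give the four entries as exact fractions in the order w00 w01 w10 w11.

obs A: pose=(-4,-2,N) → sL=45/17, sR=45/29, mL=-225/986, mR=-1845/986
obs B: pose=(4,-1,E) → sL=18/53, sR=90/281, mL=-2241/14893, mR=-2673/14893
sensor matrix S = [[45/17, 45/29], [18/53, 90/281]]; det S = 2355480/7342249
solve [mL_A; mL_B] = S·[w00; w01] and [mR_A; mR_B] = S·[w10; w11]:
  w00 = 1/2, w01 = -1, w10 = -1, w11 = 1/2

1/2 -1 -1 1/2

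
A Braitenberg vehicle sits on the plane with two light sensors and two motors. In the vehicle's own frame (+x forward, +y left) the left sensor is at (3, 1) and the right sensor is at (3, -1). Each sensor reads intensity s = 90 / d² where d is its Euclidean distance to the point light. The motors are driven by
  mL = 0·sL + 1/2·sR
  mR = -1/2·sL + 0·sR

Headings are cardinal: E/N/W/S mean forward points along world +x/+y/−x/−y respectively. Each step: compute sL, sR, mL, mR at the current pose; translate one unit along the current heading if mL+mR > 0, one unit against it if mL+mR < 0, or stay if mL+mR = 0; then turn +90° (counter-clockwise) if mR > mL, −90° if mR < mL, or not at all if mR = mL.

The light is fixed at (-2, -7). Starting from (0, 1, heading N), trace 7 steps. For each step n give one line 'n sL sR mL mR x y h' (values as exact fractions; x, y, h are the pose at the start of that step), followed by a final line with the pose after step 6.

n=0: pose=(0,1,N); sL=45/61, sR=9/13; mL=9/26, mR=-45/122; mL+mR=-18/793 → advance -1; mR−mL=-567/793 → turn -1·90°
n=1: pose=(0,0,E); sL=90/89, sR=90/61; mL=45/61, mR=-45/89; mL+mR=1260/5429 → advance +1; mR−mL=-6750/5429 → turn -1·90°
n=2: pose=(1,0,S); sL=45/16, sR=9/2; mL=9/4, mR=-45/32; mL+mR=27/32 → advance +1; mR−mL=-117/32 → turn -1·90°
n=3: pose=(1,-1,W); sL=18/5, sR=90/49; mL=45/49, mR=-9/5; mL+mR=-216/245 → advance -1; mR−mL=-666/245 → turn -1·90°
n=4: pose=(2,-1,N); sL=1, sR=45/53; mL=45/106, mR=-1/2; mL+mR=-4/53 → advance -1; mR−mL=-49/53 → turn -1·90°
n=5: pose=(2,-2,E); sL=18/17, sR=18/13; mL=9/13, mR=-9/17; mL+mR=36/221 → advance +1; mR−mL=-270/221 → turn -1·90°
n=6: pose=(3,-2,S); sL=9/4, sR=9/2; mL=9/4, mR=-9/8; mL+mR=9/8 → advance +1; mR−mL=-27/8 → turn -1·90°

0 45/61 9/13 9/26 -45/122 0 1 N
1 90/89 90/61 45/61 -45/89 0 0 E
2 45/16 9/2 9/4 -45/32 1 0 S
3 18/5 90/49 45/49 -9/5 1 -1 W
4 1 45/53 45/106 -1/2 2 -1 N
5 18/17 18/13 9/13 -9/17 2 -2 E
6 9/4 9/2 9/4 -9/8 3 -2 S
final 3 -3 W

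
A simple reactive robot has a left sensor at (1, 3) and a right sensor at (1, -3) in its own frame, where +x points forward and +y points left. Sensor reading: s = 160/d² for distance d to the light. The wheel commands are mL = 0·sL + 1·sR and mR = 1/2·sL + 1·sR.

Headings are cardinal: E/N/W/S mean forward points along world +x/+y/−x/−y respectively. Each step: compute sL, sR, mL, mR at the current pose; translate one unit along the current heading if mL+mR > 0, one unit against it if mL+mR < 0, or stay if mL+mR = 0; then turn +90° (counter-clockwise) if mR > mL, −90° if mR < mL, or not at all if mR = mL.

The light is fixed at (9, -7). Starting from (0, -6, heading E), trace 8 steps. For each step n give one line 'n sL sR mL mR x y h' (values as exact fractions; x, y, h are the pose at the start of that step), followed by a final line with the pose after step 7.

0 2 40/17 40/17 57/17 0 -6 E
1 32/25 160/29 160/29 4464/725 1 -6 N
2 80/41 80/53 80/53 5400/2173 1 -5 W
3 160/37 32/29 32/29 3504/1073 0 -5 S
4 2 40/17 40/17 57/17 0 -6 E
5 32/25 160/29 160/29 4464/725 1 -6 N
6 80/41 80/53 80/53 5400/2173 1 -5 W
7 160/37 32/29 32/29 3504/1073 0 -5 S
final 0 -6 E

n=0: pose=(0,-6,E); sL=2, sR=40/17; mL=40/17, mR=57/17; mL+mR=97/17 → advance +1; mR−mL=1 → turn +1·90°
n=1: pose=(1,-6,N); sL=32/25, sR=160/29; mL=160/29, mR=4464/725; mL+mR=8464/725 → advance +1; mR−mL=16/25 → turn +1·90°
n=2: pose=(1,-5,W); sL=80/41, sR=80/53; mL=80/53, mR=5400/2173; mL+mR=8680/2173 → advance +1; mR−mL=40/41 → turn +1·90°
n=3: pose=(0,-5,S); sL=160/37, sR=32/29; mL=32/29, mR=3504/1073; mL+mR=4688/1073 → advance +1; mR−mL=80/37 → turn +1·90°
n=4: pose=(0,-6,E); sL=2, sR=40/17; mL=40/17, mR=57/17; mL+mR=97/17 → advance +1; mR−mL=1 → turn +1·90°
n=5: pose=(1,-6,N); sL=32/25, sR=160/29; mL=160/29, mR=4464/725; mL+mR=8464/725 → advance +1; mR−mL=16/25 → turn +1·90°
n=6: pose=(1,-5,W); sL=80/41, sR=80/53; mL=80/53, mR=5400/2173; mL+mR=8680/2173 → advance +1; mR−mL=40/41 → turn +1·90°
n=7: pose=(0,-5,S); sL=160/37, sR=32/29; mL=32/29, mR=3504/1073; mL+mR=4688/1073 → advance +1; mR−mL=80/37 → turn +1·90°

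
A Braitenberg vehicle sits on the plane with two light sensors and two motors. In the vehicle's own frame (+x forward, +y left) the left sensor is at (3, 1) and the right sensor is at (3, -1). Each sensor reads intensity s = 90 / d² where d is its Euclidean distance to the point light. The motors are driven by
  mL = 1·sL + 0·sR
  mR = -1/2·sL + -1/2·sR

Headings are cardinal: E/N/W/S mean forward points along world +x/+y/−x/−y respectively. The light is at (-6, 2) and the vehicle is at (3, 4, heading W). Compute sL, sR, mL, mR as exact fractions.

90/37 2 90/37 -82/37

left sensor world pos  = (0, 3); dL² = 37
right sensor world pos = (0, 5); dR² = 45
sL = 90/37 = 90/37
sR = 90/45 = 2
mL = 1·sL + 0·sR = 90/37
mR = -1/2·sL + -1/2·sR = -82/37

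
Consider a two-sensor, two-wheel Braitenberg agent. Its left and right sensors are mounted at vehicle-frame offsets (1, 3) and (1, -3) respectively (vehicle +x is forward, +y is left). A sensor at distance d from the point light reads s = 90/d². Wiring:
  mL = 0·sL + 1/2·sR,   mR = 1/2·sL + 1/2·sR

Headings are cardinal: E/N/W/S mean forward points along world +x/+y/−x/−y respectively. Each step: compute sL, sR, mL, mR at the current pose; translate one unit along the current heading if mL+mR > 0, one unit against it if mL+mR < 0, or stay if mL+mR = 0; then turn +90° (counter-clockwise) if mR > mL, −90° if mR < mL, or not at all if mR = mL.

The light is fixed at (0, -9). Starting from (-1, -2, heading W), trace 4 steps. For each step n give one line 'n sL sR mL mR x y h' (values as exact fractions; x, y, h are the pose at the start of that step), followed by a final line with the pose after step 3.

0 9/2 45/52 45/104 279/104 -1 -2 W
1 90/37 90/61 45/61 4410/2257 -2 -2 S
2 45/41 9 9/2 207/41 -2 -3 E
3 18/13 90/53 45/53 1062/689 -1 -3 N
final -1 -2 W

n=0: pose=(-1,-2,W); sL=9/2, sR=45/52; mL=45/104, mR=279/104; mL+mR=81/26 → advance +1; mR−mL=9/4 → turn +1·90°
n=1: pose=(-2,-2,S); sL=90/37, sR=90/61; mL=45/61, mR=4410/2257; mL+mR=6075/2257 → advance +1; mR−mL=45/37 → turn +1·90°
n=2: pose=(-2,-3,E); sL=45/41, sR=9; mL=9/2, mR=207/41; mL+mR=783/82 → advance +1; mR−mL=45/82 → turn +1·90°
n=3: pose=(-1,-3,N); sL=18/13, sR=90/53; mL=45/53, mR=1062/689; mL+mR=1647/689 → advance +1; mR−mL=9/13 → turn +1·90°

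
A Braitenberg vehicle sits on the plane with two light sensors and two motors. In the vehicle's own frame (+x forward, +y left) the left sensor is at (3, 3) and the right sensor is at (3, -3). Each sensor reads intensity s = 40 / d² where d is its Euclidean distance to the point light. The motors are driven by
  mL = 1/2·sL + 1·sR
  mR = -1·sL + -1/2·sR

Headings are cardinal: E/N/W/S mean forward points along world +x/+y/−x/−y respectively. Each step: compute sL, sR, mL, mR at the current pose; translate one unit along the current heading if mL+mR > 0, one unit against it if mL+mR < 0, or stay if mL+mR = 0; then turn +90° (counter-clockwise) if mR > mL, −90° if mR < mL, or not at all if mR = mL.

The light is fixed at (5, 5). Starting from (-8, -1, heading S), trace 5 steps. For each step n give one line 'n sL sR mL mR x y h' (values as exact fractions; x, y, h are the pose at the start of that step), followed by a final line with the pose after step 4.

n=0: pose=(-8,-1,S); sL=40/181, sR=40/337; mL=13980/60997, mR=-17100/60997; mL+mR=-3120/60997 → advance -1; mR−mL=-31080/60997 → turn -1·90°
n=1: pose=(-8,0,W); sL=1/8, sR=2/13; mL=45/208, mR=-21/104; mL+mR=3/208 → advance +1; mR−mL=-87/208 → turn -1·90°
n=2: pose=(-9,0,N); sL=40/293, sR=8/25; mL=2844/7325, mR=-2172/7325; mL+mR=672/7325 → advance +1; mR−mL=-5016/7325 → turn -1·90°
n=3: pose=(-9,1,E); sL=20/61, sR=4/17; mL=414/1037, mR=-462/1037; mL+mR=-48/1037 → advance -1; mR−mL=-876/1037 → turn -1·90°
n=4: pose=(-10,1,S); sL=40/193, sR=40/373; mL=15180/71989, mR=-18780/71989; mL+mR=-3600/71989 → advance -1; mR−mL=-33960/71989 → turn -1·90°

0 40/181 40/337 13980/60997 -17100/60997 -8 -1 S
1 1/8 2/13 45/208 -21/104 -8 0 W
2 40/293 8/25 2844/7325 -2172/7325 -9 0 N
3 20/61 4/17 414/1037 -462/1037 -9 1 E
4 40/193 40/373 15180/71989 -18780/71989 -10 1 S
final -10 2 W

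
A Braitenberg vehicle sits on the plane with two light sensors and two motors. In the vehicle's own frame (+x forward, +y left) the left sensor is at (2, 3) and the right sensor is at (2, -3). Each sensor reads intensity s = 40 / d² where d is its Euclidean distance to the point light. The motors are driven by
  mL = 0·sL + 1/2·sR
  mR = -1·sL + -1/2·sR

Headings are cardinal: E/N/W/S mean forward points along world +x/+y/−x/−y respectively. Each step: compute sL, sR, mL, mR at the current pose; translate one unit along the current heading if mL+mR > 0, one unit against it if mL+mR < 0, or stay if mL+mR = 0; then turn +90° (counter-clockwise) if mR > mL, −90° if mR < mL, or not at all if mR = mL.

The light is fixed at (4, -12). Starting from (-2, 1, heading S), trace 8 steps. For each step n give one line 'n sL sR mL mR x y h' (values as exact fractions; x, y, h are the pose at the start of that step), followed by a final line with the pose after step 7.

n=0: pose=(-2,1,S); sL=4/13, sR=20/101; mL=10/101, mR=-534/1313; mL+mR=-4/13 → advance -1; mR−mL=-664/1313 → turn -1·90°
n=1: pose=(-2,2,W); sL=8/37, sR=40/353; mL=20/353, mR=-3564/13061; mL+mR=-8/37 → advance -1; mR−mL=-4304/13061 → turn -1·90°
n=2: pose=(-1,2,N); sL=1/8, sR=2/13; mL=1/13, mR=-21/104; mL+mR=-1/8 → advance -1; mR−mL=-29/104 → turn -1·90°
n=3: pose=(-1,1,E); sL=8/53, sR=40/109; mL=20/109, mR=-1932/5777; mL+mR=-8/53 → advance -1; mR−mL=-2992/5777 → turn -1·90°
n=4: pose=(-2,1,S); sL=4/13, sR=20/101; mL=10/101, mR=-534/1313; mL+mR=-4/13 → advance -1; mR−mL=-664/1313 → turn -1·90°
n=5: pose=(-2,2,W); sL=8/37, sR=40/353; mL=20/353, mR=-3564/13061; mL+mR=-8/37 → advance -1; mR−mL=-4304/13061 → turn -1·90°
n=6: pose=(-1,2,N); sL=1/8, sR=2/13; mL=1/13, mR=-21/104; mL+mR=-1/8 → advance -1; mR−mL=-29/104 → turn -1·90°
n=7: pose=(-1,1,E); sL=8/53, sR=40/109; mL=20/109, mR=-1932/5777; mL+mR=-8/53 → advance -1; mR−mL=-2992/5777 → turn -1·90°

0 4/13 20/101 10/101 -534/1313 -2 1 S
1 8/37 40/353 20/353 -3564/13061 -2 2 W
2 1/8 2/13 1/13 -21/104 -1 2 N
3 8/53 40/109 20/109 -1932/5777 -1 1 E
4 4/13 20/101 10/101 -534/1313 -2 1 S
5 8/37 40/353 20/353 -3564/13061 -2 2 W
6 1/8 2/13 1/13 -21/104 -1 2 N
7 8/53 40/109 20/109 -1932/5777 -1 1 E
final -2 1 S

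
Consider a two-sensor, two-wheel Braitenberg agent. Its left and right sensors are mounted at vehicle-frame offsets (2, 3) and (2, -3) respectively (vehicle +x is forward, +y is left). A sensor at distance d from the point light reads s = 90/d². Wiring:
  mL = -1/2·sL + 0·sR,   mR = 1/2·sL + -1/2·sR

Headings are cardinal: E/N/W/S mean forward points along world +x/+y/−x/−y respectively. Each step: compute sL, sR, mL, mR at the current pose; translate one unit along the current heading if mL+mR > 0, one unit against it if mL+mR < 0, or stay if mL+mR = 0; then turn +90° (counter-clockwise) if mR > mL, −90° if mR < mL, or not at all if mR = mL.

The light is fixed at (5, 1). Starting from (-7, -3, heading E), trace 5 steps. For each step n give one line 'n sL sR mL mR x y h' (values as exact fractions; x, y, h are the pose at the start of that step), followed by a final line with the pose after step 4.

0 90/101 90/149 -45/101 2160/15049 -7 -3 E
1 9/26 45/52 -9/52 -27/104 -8 -3 N
2 18/25 18/37 -9/25 108/925 -8 -4 E
3 45/149 9/13 -45/298 -378/1937 -9 -4 N
4 10/17 2/5 -5/17 8/85 -9 -5 E
final -10 -5 N

n=0: pose=(-7,-3,E); sL=90/101, sR=90/149; mL=-45/101, mR=2160/15049; mL+mR=-45/149 → advance -1; mR−mL=8865/15049 → turn +1·90°
n=1: pose=(-8,-3,N); sL=9/26, sR=45/52; mL=-9/52, mR=-27/104; mL+mR=-45/104 → advance -1; mR−mL=-9/104 → turn -1·90°
n=2: pose=(-8,-4,E); sL=18/25, sR=18/37; mL=-9/25, mR=108/925; mL+mR=-9/37 → advance -1; mR−mL=441/925 → turn +1·90°
n=3: pose=(-9,-4,N); sL=45/149, sR=9/13; mL=-45/298, mR=-378/1937; mL+mR=-9/26 → advance -1; mR−mL=-171/3874 → turn -1·90°
n=4: pose=(-9,-5,E); sL=10/17, sR=2/5; mL=-5/17, mR=8/85; mL+mR=-1/5 → advance -1; mR−mL=33/85 → turn +1·90°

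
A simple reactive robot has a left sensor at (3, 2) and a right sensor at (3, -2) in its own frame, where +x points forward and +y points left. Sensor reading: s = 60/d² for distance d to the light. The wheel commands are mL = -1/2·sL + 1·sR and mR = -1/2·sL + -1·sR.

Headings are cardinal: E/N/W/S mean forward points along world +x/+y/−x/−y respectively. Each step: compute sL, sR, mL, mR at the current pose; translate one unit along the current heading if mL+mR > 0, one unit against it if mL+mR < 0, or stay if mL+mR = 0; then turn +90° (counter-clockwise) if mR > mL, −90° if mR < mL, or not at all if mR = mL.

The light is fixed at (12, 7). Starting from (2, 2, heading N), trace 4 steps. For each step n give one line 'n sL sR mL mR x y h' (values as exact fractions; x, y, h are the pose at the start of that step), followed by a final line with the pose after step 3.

n=0: pose=(2,2,N); sL=15/37, sR=15/17; mL=855/1258, mR=-1365/1258; mL+mR=-15/37 → advance -1; mR−mL=-30/17 → turn -1·90°
n=1: pose=(2,1,E); sL=12/13, sR=60/113; mL=102/1469, mR=-1458/1469; mL+mR=-12/13 → advance -1; mR−mL=-120/113 → turn -1·90°
n=2: pose=(1,1,S); sL=10/27, sR=6/25; mL=37/675, mR=-287/675; mL+mR=-10/27 → advance -1; mR−mL=-12/25 → turn -1·90°
n=3: pose=(1,2,W); sL=12/49, sR=12/41; mL=342/2009, mR=-834/2009; mL+mR=-12/49 → advance -1; mR−mL=-24/41 → turn -1·90°

0 15/37 15/17 855/1258 -1365/1258 2 2 N
1 12/13 60/113 102/1469 -1458/1469 2 1 E
2 10/27 6/25 37/675 -287/675 1 1 S
3 12/49 12/41 342/2009 -834/2009 1 2 W
final 2 2 N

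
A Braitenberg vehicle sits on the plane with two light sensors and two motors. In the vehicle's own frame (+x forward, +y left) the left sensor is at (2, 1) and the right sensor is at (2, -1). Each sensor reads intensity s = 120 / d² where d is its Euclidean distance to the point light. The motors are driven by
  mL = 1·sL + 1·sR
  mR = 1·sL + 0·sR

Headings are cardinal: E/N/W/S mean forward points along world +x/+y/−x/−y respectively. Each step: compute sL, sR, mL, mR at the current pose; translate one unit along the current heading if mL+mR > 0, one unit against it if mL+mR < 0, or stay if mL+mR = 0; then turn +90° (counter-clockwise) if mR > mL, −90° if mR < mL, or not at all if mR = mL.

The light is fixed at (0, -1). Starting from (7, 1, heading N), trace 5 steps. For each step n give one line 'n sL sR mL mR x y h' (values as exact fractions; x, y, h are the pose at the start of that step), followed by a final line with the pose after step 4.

n=0: pose=(7,1,N); sL=30/13, sR=3/2; mL=99/26, mR=30/13; mL+mR=159/26 → advance +1; mR−mL=-3/2 → turn -1·90°
n=1: pose=(7,2,E); sL=120/97, sR=24/17; mL=4368/1649, mR=120/97; mL+mR=6408/1649 → advance +1; mR−mL=-24/17 → turn -1·90°
n=2: pose=(8,2,S); sL=60/41, sR=12/5; mL=792/205, mR=60/41; mL+mR=1092/205 → advance +1; mR−mL=-12/5 → turn -1·90°
n=3: pose=(8,1,W); sL=120/37, sR=8/3; mL=656/111, mR=120/37; mL+mR=1016/111 → advance +1; mR−mL=-8/3 → turn -1·90°
n=4: pose=(7,1,N); sL=30/13, sR=3/2; mL=99/26, mR=30/13; mL+mR=159/26 → advance +1; mR−mL=-3/2 → turn -1·90°

0 30/13 3/2 99/26 30/13 7 1 N
1 120/97 24/17 4368/1649 120/97 7 2 E
2 60/41 12/5 792/205 60/41 8 2 S
3 120/37 8/3 656/111 120/37 8 1 W
4 30/13 3/2 99/26 30/13 7 1 N
final 7 2 E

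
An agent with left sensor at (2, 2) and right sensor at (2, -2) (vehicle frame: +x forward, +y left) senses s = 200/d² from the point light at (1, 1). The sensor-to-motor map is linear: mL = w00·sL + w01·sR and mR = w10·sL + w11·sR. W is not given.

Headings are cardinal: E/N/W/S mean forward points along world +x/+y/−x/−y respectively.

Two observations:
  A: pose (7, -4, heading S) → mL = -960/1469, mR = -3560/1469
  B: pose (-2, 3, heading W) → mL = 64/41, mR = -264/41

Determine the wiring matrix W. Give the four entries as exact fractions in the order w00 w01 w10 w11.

1/2 -1/2 -1/2 -1/2

obs A: pose=(7,-4,S) → sL=200/113, sR=40/13, mL=-960/1469, mR=-3560/1469
obs B: pose=(-2,3,W) → sL=8, sR=200/41, mL=64/41, mR=-264/41
sensor matrix S = [[200/113, 40/13], [8, 200/41]]; det S = -962560/60229
solve [mL_A; mL_B] = S·[w00; w01] and [mR_A; mR_B] = S·[w10; w11]:
  w00 = 1/2, w01 = -1/2, w10 = -1/2, w11 = -1/2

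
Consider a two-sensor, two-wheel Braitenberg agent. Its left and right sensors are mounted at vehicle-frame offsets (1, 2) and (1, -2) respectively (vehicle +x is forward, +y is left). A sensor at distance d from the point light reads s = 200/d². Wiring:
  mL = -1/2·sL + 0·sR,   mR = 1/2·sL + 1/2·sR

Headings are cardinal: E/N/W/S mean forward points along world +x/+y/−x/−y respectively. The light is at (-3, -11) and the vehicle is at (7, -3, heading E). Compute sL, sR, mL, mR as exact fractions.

200/221 200/157 -100/221 37800/34697

left sensor world pos  = (8, -1); dL² = 221
right sensor world pos = (8, -5); dR² = 157
sL = 200/221 = 200/221
sR = 200/157 = 200/157
mL = -1/2·sL + 0·sR = -100/221
mR = 1/2·sL + 1/2·sR = 37800/34697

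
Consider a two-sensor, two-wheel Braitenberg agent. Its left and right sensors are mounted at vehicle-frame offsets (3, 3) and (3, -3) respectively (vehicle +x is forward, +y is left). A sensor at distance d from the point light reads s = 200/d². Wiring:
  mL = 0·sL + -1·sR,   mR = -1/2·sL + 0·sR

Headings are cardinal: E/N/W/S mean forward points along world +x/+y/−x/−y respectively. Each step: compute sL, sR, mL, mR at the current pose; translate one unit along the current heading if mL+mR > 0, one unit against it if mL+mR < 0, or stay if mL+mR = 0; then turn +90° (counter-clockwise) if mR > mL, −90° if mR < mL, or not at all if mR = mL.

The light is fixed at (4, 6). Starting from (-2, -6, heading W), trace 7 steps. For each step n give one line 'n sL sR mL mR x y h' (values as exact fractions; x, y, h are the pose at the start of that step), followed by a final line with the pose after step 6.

n=0: pose=(-2,-6,W); sL=100/153, sR=100/81; mL=-100/81, mR=-50/153; mL+mR=-2150/1377 → advance -1; mR−mL=1250/1377 → turn +1·90°
n=1: pose=(-1,-6,S); sL=200/229, sR=200/289; mL=-200/289, mR=-100/229; mL+mR=-74700/66181 → advance -1; mR−mL=16900/66181 → turn +1·90°
n=2: pose=(-1,-5,E); sL=50/17, sR=1; mL=-1, mR=-25/17; mL+mR=-42/17 → advance -1; mR−mL=-8/17 → turn -1·90°
n=3: pose=(-2,-5,S); sL=40/41, sR=200/277; mL=-200/277, mR=-20/41; mL+mR=-13740/11357 → advance -1; mR−mL=2660/11357 → turn +1·90°
n=4: pose=(-2,-4,E); sL=100/29, sR=100/89; mL=-100/89, mR=-50/29; mL+mR=-7350/2581 → advance -1; mR−mL=-1550/2581 → turn -1·90°
n=5: pose=(-3,-4,S); sL=40/37, sR=200/269; mL=-200/269, mR=-20/37; mL+mR=-12780/9953 → advance -1; mR−mL=2020/9953 → turn +1·90°
n=6: pose=(-3,-3,E); sL=50/13, sR=5/4; mL=-5/4, mR=-25/13; mL+mR=-165/52 → advance -1; mR−mL=-35/52 → turn -1·90°

0 100/153 100/81 -100/81 -50/153 -2 -6 W
1 200/229 200/289 -200/289 -100/229 -1 -6 S
2 50/17 1 -1 -25/17 -1 -5 E
3 40/41 200/277 -200/277 -20/41 -2 -5 S
4 100/29 100/89 -100/89 -50/29 -2 -4 E
5 40/37 200/269 -200/269 -20/37 -3 -4 S
6 50/13 5/4 -5/4 -25/13 -3 -3 E
final -4 -3 S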